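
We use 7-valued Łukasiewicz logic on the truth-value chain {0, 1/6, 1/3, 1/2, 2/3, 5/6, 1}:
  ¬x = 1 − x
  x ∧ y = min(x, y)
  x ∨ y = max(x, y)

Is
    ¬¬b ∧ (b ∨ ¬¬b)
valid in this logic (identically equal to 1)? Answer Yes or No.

No

Counterexample: take b = 0.
¬b = ¬0 = 1
¬¬b = ¬1 = 0
¬b = ¬0 = 1
¬¬b = ¬1 = 0
b ∨ ¬¬b = 0 ∨ 0 = 0
¬¬b ∧ (b ∨ ¬¬b) = 0 ∧ 0 = 0
This gives 0 ≠ 1.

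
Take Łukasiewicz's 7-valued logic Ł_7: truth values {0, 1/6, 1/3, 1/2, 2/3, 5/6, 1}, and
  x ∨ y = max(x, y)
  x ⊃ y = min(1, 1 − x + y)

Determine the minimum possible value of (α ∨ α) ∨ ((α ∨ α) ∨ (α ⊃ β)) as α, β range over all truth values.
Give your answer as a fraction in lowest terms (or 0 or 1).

1/2

Take α = 1/2, β = 0:
α ∨ α = 1/2 ∨ 1/2 = 1/2
α ∨ α = 1/2 ∨ 1/2 = 1/2
α ⊃ β = 1/2 ⊃ 0 = 1/2
(α ∨ α) ∨ (α ⊃ β) = 1/2 ∨ 1/2 = 1/2
(α ∨ α) ∨ ((α ∨ α) ∨ (α ⊃ β)) = 1/2 ∨ 1/2 = 1/2
No assignment yields a value below 1/2, so this is the minimum.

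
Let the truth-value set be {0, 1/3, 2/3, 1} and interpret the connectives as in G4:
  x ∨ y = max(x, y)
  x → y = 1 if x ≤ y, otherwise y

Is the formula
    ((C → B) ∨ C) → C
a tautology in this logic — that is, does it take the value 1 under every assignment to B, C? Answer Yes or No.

No

Counterexample: take B = 0, C = 0.
C → B = 0 → 0 = 1
(C → B) ∨ C = 1 ∨ 0 = 1
((C → B) ∨ C) → C = 1 → 0 = 0
This gives 0 ≠ 1.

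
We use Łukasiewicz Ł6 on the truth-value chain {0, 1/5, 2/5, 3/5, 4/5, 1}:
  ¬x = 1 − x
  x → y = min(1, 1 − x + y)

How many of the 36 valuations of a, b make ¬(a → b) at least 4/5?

3

value 1: 1 assignment (counts)
value 4/5: 2 assignments (counts)
value 3/5: 3 assignments
value 2/5: 4 assignments
value 1/5: 5 assignments
value 0: 21 assignments
So 3 of the 36 assignments meet the threshold.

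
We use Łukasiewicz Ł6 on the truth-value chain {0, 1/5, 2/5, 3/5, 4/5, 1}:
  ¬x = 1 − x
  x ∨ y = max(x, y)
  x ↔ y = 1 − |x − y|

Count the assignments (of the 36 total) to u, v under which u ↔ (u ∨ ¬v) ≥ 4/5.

26

value 1: 21 assignments (counts)
value 4/5: 5 assignments (counts)
value 3/5: 4 assignments
value 2/5: 3 assignments
value 1/5: 2 assignments
value 0: 1 assignment
So 26 of the 36 assignments meet the threshold.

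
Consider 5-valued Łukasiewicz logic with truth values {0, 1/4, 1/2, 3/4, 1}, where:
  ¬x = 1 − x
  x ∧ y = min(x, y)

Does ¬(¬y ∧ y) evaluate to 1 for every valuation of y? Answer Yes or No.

No

Counterexample: take y = 1/4.
¬y = ¬1/4 = 3/4
¬y ∧ y = 3/4 ∧ 1/4 = 1/4
¬(¬y ∧ y) = ¬1/4 = 3/4
This gives 3/4 ≠ 1.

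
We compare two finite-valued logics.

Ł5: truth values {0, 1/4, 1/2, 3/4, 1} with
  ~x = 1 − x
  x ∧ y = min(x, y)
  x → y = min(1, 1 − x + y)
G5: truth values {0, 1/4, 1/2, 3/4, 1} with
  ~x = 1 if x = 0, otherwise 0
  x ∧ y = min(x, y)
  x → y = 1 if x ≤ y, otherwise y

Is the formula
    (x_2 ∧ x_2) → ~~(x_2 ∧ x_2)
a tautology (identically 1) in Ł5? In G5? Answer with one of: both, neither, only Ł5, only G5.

both

In Ł5: every assignment gives 1 — tautology.
In G5: every assignment gives 1 — tautology.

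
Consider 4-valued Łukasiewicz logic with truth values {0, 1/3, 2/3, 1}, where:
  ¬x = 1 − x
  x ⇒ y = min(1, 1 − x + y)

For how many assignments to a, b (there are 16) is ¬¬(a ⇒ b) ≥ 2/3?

13

a = 0, b = 0 ↦ 1  ≥
a = 0, b = 1/3 ↦ 1  ≥
a = 0, b = 2/3 ↦ 1  ≥
a = 0, b = 1 ↦ 1  ≥
a = 1/3, b = 0 ↦ 2/3  ≥
a = 1/3, b = 1/3 ↦ 1  ≥
a = 1/3, b = 2/3 ↦ 1  ≥
a = 1/3, b = 1 ↦ 1  ≥
a = 2/3, b = 0 ↦ 1/3  <
a = 2/3, b = 1/3 ↦ 2/3  ≥
a = 2/3, b = 2/3 ↦ 1  ≥
a = 2/3, b = 1 ↦ 1  ≥
a = 1, b = 0 ↦ 0  <
a = 1, b = 1/3 ↦ 1/3  <
a = 1, b = 2/3 ↦ 2/3  ≥
a = 1, b = 1 ↦ 1  ≥
So 13 of the 16 assignments meet the threshold.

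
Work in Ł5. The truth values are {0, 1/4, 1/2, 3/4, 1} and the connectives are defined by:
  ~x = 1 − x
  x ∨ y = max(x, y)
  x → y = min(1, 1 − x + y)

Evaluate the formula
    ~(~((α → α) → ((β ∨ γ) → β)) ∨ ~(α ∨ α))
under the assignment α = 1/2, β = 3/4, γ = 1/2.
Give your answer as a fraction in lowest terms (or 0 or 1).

α → α = 1/2 → 1/2 = 1
β ∨ γ = 3/4 ∨ 1/2 = 3/4
(β ∨ γ) → β = 3/4 → 3/4 = 1
(α → α) → ((β ∨ γ) → β) = 1 → 1 = 1
~((α → α) → ((β ∨ γ) → β)) = ~1 = 0
α ∨ α = 1/2 ∨ 1/2 = 1/2
~(α ∨ α) = ~1/2 = 1/2
~((α → α) → ((β ∨ γ) → β)) ∨ ~(α ∨ α) = 0 ∨ 1/2 = 1/2
~(~((α → α) → ((β ∨ γ) → β)) ∨ ~(α ∨ α)) = ~1/2 = 1/2

1/2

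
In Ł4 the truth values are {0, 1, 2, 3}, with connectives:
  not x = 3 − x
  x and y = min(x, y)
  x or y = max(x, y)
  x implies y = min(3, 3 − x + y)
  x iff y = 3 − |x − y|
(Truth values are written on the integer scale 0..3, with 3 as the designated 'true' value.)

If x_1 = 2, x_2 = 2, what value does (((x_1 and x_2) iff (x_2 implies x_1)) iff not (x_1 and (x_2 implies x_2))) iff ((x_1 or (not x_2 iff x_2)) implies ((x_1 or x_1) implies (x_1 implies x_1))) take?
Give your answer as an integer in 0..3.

x_1 and x_2 = 2 and 2 = 2
x_2 implies x_1 = 2 implies 2 = 3
(x_1 and x_2) iff (x_2 implies x_1) = 2 iff 3 = 2
x_2 implies x_2 = 2 implies 2 = 3
x_1 and (x_2 implies x_2) = 2 and 3 = 2
not (x_1 and (x_2 implies x_2)) = not 2 = 1
((x_1 and x_2) iff (x_2 implies x_1)) iff not (x_1 and (x_2 implies x_2)) = 2 iff 1 = 2
not x_2 = not 2 = 1
not x_2 iff x_2 = 1 iff 2 = 2
x_1 or (not x_2 iff x_2) = 2 or 2 = 2
x_1 or x_1 = 2 or 2 = 2
x_1 implies x_1 = 2 implies 2 = 3
(x_1 or x_1) implies (x_1 implies x_1) = 2 implies 3 = 3
(x_1 or (not x_2 iff x_2)) implies ((x_1 or x_1) implies (x_1 implies x_1)) = 2 implies 3 = 3
(((x_1 and x_2) iff (x_2 implies x_1)) iff not (x_1 and (x_2 implies x_2))) iff ((x_1 or (not x_2 iff x_2)) implies ((x_1 or x_1) implies (x_1 implies x_1))) = 2 iff 3 = 2

2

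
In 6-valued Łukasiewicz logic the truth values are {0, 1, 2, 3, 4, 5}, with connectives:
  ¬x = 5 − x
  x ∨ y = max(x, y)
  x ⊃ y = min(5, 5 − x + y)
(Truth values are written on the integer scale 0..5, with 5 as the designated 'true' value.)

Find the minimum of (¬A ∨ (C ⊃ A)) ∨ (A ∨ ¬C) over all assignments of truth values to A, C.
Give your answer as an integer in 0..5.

3

Take A = 2, C = 4:
¬A = ¬2 = 3
C ⊃ A = 4 ⊃ 2 = 3
¬A ∨ (C ⊃ A) = 3 ∨ 3 = 3
¬C = ¬4 = 1
A ∨ ¬C = 2 ∨ 1 = 2
(¬A ∨ (C ⊃ A)) ∨ (A ∨ ¬C) = 3 ∨ 2 = 3
No assignment yields a value below 3, so this is the minimum.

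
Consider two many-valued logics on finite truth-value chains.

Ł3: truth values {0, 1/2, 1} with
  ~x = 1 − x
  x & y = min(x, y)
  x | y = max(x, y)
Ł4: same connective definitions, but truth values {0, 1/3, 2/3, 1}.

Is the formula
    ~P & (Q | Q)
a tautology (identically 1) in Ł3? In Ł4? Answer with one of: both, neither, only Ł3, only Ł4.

neither

In Ł3: at P = 0, Q = 0 the value is 0 — not a tautology.
In Ł4: at P = 0, Q = 0 the value is 0 — not a tautology.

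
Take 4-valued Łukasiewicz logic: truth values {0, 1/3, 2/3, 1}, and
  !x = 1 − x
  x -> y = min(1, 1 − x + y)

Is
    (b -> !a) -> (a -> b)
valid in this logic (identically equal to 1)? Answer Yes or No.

No

Counterexample: take a = 1/3, b = 0.
!a = !1/3 = 2/3
b -> !a = 0 -> 2/3 = 1
a -> b = 1/3 -> 0 = 2/3
(b -> !a) -> (a -> b) = 1 -> 2/3 = 2/3
This gives 2/3 ≠ 1.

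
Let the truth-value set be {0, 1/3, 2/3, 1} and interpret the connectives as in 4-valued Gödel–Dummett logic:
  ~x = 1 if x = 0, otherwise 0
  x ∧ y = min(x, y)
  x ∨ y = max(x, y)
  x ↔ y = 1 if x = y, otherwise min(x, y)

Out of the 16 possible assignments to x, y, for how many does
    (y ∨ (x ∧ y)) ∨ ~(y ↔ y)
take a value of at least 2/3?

x = 0, y = 0 ↦ 0  <
x = 0, y = 1/3 ↦ 1/3  <
x = 0, y = 2/3 ↦ 2/3  ≥
x = 0, y = 1 ↦ 1  ≥
x = 1/3, y = 0 ↦ 0  <
x = 1/3, y = 1/3 ↦ 1/3  <
x = 1/3, y = 2/3 ↦ 2/3  ≥
x = 1/3, y = 1 ↦ 1  ≥
x = 2/3, y = 0 ↦ 0  <
x = 2/3, y = 1/3 ↦ 1/3  <
x = 2/3, y = 2/3 ↦ 2/3  ≥
x = 2/3, y = 1 ↦ 1  ≥
x = 1, y = 0 ↦ 0  <
x = 1, y = 1/3 ↦ 1/3  <
x = 1, y = 2/3 ↦ 2/3  ≥
x = 1, y = 1 ↦ 1  ≥
So 8 of the 16 assignments meet the threshold.

8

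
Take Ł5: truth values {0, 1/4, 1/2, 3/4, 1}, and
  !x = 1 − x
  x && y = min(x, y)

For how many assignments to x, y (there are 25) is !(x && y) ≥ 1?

value 1: 9 assignments (counts)
value 3/4: 7 assignments
value 1/2: 5 assignments
value 1/4: 3 assignments
value 0: 1 assignment
So 9 of the 25 assignments meet the threshold.

9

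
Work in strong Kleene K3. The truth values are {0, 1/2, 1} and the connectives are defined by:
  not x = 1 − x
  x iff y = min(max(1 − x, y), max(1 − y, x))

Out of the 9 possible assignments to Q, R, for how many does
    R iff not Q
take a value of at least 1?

2

Q = 0, R = 0 ↦ 0  <
Q = 0, R = 1/2 ↦ 1/2  <
Q = 0, R = 1 ↦ 1  ≥
Q = 1/2, R = 0 ↦ 1/2  <
Q = 1/2, R = 1/2 ↦ 1/2  <
Q = 1/2, R = 1 ↦ 1/2  <
Q = 1, R = 0 ↦ 1  ≥
Q = 1, R = 1/2 ↦ 1/2  <
Q = 1, R = 1 ↦ 0  <
So 2 of the 9 assignments meet the threshold.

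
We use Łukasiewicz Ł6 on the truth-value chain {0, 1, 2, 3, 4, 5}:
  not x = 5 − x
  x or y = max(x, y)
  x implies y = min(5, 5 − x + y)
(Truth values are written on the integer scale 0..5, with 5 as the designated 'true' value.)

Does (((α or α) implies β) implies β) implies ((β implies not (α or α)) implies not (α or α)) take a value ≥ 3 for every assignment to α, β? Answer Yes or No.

Counterexample: take α = 4, β = 0.
α or α = 4 or 4 = 4
(α or α) implies β = 4 implies 0 = 1
((α or α) implies β) implies β = 1 implies 0 = 4
α or α = 4 or 4 = 4
not (α or α) = not 4 = 1
β implies not (α or α) = 0 implies 1 = 5
α or α = 4 or 4 = 4
not (α or α) = not 4 = 1
(β implies not (α or α)) implies not (α or α) = 5 implies 1 = 1
(((α or α) implies β) implies β) implies ((β implies not (α or α)) implies not (α or α)) = 4 implies 1 = 2
This gives 2, which is below 3.

No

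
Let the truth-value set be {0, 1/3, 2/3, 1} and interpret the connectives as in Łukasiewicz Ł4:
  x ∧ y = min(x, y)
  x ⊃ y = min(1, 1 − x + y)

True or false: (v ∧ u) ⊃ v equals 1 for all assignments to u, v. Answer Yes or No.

u = 0, v = 0 ↦ 1
u = 0, v = 1/3 ↦ 1
u = 0, v = 2/3 ↦ 1
u = 0, v = 1 ↦ 1
u = 1/3, v = 0 ↦ 1
u = 1/3, v = 1/3 ↦ 1
u = 1/3, v = 2/3 ↦ 1
u = 1/3, v = 1 ↦ 1
u = 2/3, v = 0 ↦ 1
u = 2/3, v = 1/3 ↦ 1
u = 2/3, v = 2/3 ↦ 1
u = 2/3, v = 1 ↦ 1
u = 1, v = 0 ↦ 1
u = 1, v = 1/3 ↦ 1
u = 1, v = 2/3 ↦ 1
u = 1, v = 1 ↦ 1
Every assignment gives a value ≥ 1.

Yes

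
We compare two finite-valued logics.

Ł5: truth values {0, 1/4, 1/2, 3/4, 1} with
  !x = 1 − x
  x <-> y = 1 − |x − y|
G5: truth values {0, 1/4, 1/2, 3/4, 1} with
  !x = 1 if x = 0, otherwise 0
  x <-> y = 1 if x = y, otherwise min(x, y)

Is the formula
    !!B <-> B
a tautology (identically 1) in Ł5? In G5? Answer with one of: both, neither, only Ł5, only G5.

In Ł5: every assignment gives 1 — tautology.
In G5: at B = 1/4 the value is 1/4 — not a tautology.

only Ł5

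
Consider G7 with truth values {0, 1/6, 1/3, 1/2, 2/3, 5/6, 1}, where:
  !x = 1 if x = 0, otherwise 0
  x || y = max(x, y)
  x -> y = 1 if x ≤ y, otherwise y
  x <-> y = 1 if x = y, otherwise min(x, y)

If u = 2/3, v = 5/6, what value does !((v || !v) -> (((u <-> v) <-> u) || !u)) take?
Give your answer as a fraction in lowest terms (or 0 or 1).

0

!v = !5/6 = 0
v || !v = 5/6 || 0 = 5/6
u <-> v = 2/3 <-> 5/6 = 2/3
(u <-> v) <-> u = 2/3 <-> 2/3 = 1
!u = !2/3 = 0
((u <-> v) <-> u) || !u = 1 || 0 = 1
(v || !v) -> (((u <-> v) <-> u) || !u) = 5/6 -> 1 = 1
!((v || !v) -> (((u <-> v) <-> u) || !u)) = !1 = 0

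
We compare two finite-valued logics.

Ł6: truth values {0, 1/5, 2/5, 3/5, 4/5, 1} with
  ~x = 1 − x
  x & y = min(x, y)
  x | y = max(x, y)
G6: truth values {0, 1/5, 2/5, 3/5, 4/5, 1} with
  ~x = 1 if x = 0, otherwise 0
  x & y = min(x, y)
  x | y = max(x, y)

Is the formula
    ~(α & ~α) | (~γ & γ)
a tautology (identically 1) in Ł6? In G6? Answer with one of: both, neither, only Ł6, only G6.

only G6

In Ł6: at α = 1/5, γ = 0 the value is 4/5 — not a tautology.
In G6: every assignment gives 1 — tautology.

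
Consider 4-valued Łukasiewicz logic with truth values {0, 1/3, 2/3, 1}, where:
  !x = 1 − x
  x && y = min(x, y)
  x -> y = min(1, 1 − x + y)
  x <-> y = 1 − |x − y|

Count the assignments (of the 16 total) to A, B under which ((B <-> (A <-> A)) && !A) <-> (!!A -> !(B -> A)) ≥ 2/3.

A = 0, B = 0 ↦ 0  <
A = 0, B = 1/3 ↦ 1/3  <
A = 0, B = 2/3 ↦ 2/3  ≥
A = 0, B = 1 ↦ 1  ≥
A = 1/3, B = 0 ↦ 1/3  <
A = 1/3, B = 1/3 ↦ 2/3  ≥
A = 1/3, B = 2/3 ↦ 2/3  ≥
A = 1/3, B = 1 ↦ 2/3  ≥
A = 2/3, B = 0 ↦ 2/3  ≥
A = 2/3, B = 1/3 ↦ 1  ≥
A = 2/3, B = 2/3 ↦ 1  ≥
A = 2/3, B = 1 ↦ 2/3  ≥
A = 1, B = 0 ↦ 1  ≥
A = 1, B = 1/3 ↦ 1  ≥
A = 1, B = 2/3 ↦ 1  ≥
A = 1, B = 1 ↦ 1  ≥
So 13 of the 16 assignments meet the threshold.

13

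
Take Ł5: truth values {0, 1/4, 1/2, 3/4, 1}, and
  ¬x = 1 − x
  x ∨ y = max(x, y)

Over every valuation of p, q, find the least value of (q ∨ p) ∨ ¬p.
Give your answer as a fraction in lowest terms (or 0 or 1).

Take p = 1/2, q = 0:
q ∨ p = 0 ∨ 1/2 = 1/2
¬p = ¬1/2 = 1/2
(q ∨ p) ∨ ¬p = 1/2 ∨ 1/2 = 1/2
No assignment yields a value below 1/2, so this is the minimum.

1/2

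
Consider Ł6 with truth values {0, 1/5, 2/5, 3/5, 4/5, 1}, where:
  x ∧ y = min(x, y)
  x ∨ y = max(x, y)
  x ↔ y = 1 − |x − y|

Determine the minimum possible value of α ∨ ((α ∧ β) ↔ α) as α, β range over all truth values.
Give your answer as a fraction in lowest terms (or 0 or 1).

3/5

Take α = 2/5, β = 0:
α ∧ β = 2/5 ∧ 0 = 0
(α ∧ β) ↔ α = 0 ↔ 2/5 = 3/5
α ∨ ((α ∧ β) ↔ α) = 2/5 ∨ 3/5 = 3/5
No assignment yields a value below 3/5, so this is the minimum.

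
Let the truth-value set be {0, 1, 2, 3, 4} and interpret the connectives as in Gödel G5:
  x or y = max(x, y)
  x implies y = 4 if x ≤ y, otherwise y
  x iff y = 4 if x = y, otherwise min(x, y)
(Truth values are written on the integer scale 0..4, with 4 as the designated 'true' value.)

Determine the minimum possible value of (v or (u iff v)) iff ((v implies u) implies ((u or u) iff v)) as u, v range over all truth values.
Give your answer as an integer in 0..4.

1

Take u = 0, v = 1:
u iff v = 0 iff 1 = 0
v or (u iff v) = 1 or 0 = 1
v implies u = 1 implies 0 = 0
u or u = 0 or 0 = 0
(u or u) iff v = 0 iff 1 = 0
(v implies u) implies ((u or u) iff v) = 0 implies 0 = 4
(v or (u iff v)) iff ((v implies u) implies ((u or u) iff v)) = 1 iff 4 = 1
No assignment yields a value below 1, so this is the minimum.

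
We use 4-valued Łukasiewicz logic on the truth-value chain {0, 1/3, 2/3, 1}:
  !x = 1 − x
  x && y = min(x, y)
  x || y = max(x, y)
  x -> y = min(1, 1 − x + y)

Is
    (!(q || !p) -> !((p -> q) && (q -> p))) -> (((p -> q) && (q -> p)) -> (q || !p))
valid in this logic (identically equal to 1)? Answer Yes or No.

p = 0, q = 0 ↦ 1
p = 0, q = 1/3 ↦ 1
p = 0, q = 2/3 ↦ 1
p = 0, q = 1 ↦ 1
p = 1/3, q = 0 ↦ 1
p = 1/3, q = 1/3 ↦ 1
p = 1/3, q = 2/3 ↦ 1
p = 1/3, q = 1 ↦ 1
p = 2/3, q = 0 ↦ 1
p = 2/3, q = 1/3 ↦ 1
p = 2/3, q = 2/3 ↦ 1
p = 2/3, q = 1 ↦ 1
p = 1, q = 0 ↦ 1
p = 1, q = 1/3 ↦ 1
p = 1, q = 2/3 ↦ 1
p = 1, q = 1 ↦ 1
Every assignment gives a value ≥ 1.

Yes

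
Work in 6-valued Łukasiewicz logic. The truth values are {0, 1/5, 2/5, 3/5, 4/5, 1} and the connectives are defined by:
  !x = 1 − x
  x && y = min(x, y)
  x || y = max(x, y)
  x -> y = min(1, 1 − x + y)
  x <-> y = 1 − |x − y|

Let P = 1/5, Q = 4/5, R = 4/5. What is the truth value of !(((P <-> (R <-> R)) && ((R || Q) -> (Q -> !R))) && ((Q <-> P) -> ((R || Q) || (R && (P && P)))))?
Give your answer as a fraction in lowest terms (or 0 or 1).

R <-> R = 4/5 <-> 4/5 = 1
P <-> (R <-> R) = 1/5 <-> 1 = 1/5
R || Q = 4/5 || 4/5 = 4/5
!R = !4/5 = 1/5
Q -> !R = 4/5 -> 1/5 = 2/5
(R || Q) -> (Q -> !R) = 4/5 -> 2/5 = 3/5
(P <-> (R <-> R)) && ((R || Q) -> (Q -> !R)) = 1/5 && 3/5 = 1/5
Q <-> P = 4/5 <-> 1/5 = 2/5
R || Q = 4/5 || 4/5 = 4/5
P && P = 1/5 && 1/5 = 1/5
R && (P && P) = 4/5 && 1/5 = 1/5
(R || Q) || (R && (P && P)) = 4/5 || 1/5 = 4/5
(Q <-> P) -> ((R || Q) || (R && (P && P))) = 2/5 -> 4/5 = 1
((P <-> (R <-> R)) && ((R || Q) -> (Q -> !R))) && ((Q <-> P) -> ((R || Q) || (R && (P && P)))) = 1/5 && 1 = 1/5
!(((P <-> (R <-> R)) && ((R || Q) -> (Q -> !R))) && ((Q <-> P) -> ((R || Q) || (R && (P && P))))) = !1/5 = 4/5

4/5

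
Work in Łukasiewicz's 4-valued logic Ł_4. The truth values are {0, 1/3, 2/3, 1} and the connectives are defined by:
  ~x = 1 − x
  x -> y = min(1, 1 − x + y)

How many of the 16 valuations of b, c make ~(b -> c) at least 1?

1

b = 0, c = 0 ↦ 0  <
b = 0, c = 1/3 ↦ 0  <
b = 0, c = 2/3 ↦ 0  <
b = 0, c = 1 ↦ 0  <
b = 1/3, c = 0 ↦ 1/3  <
b = 1/3, c = 1/3 ↦ 0  <
b = 1/3, c = 2/3 ↦ 0  <
b = 1/3, c = 1 ↦ 0  <
b = 2/3, c = 0 ↦ 2/3  <
b = 2/3, c = 1/3 ↦ 1/3  <
b = 2/3, c = 2/3 ↦ 0  <
b = 2/3, c = 1 ↦ 0  <
b = 1, c = 0 ↦ 1  ≥
b = 1, c = 1/3 ↦ 2/3  <
b = 1, c = 2/3 ↦ 1/3  <
b = 1, c = 1 ↦ 0  <
So 1 of the 16 assignments meets the threshold.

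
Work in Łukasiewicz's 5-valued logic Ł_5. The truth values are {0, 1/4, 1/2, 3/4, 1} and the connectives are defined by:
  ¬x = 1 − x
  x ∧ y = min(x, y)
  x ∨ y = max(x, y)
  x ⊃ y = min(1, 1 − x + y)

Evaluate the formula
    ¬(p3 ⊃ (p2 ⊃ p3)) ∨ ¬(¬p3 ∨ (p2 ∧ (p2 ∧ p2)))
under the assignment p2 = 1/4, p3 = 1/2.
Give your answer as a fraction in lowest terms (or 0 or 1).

p2 ⊃ p3 = 1/4 ⊃ 1/2 = 1
p3 ⊃ (p2 ⊃ p3) = 1/2 ⊃ 1 = 1
¬(p3 ⊃ (p2 ⊃ p3)) = ¬1 = 0
¬p3 = ¬1/2 = 1/2
p2 ∧ p2 = 1/4 ∧ 1/4 = 1/4
p2 ∧ (p2 ∧ p2) = 1/4 ∧ 1/4 = 1/4
¬p3 ∨ (p2 ∧ (p2 ∧ p2)) = 1/2 ∨ 1/4 = 1/2
¬(¬p3 ∨ (p2 ∧ (p2 ∧ p2))) = ¬1/2 = 1/2
¬(p3 ⊃ (p2 ⊃ p3)) ∨ ¬(¬p3 ∨ (p2 ∧ (p2 ∧ p2))) = 0 ∨ 1/2 = 1/2

1/2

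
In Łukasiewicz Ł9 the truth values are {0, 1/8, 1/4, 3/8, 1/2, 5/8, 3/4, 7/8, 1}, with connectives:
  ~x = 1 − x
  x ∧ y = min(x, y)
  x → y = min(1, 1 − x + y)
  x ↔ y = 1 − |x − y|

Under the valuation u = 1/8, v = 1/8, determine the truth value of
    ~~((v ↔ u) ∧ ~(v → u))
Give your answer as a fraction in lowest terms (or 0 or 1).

v ↔ u = 1/8 ↔ 1/8 = 1
v → u = 1/8 → 1/8 = 1
~(v → u) = ~1 = 0
(v ↔ u) ∧ ~(v → u) = 1 ∧ 0 = 0
~((v ↔ u) ∧ ~(v → u)) = ~0 = 1
~~((v ↔ u) ∧ ~(v → u)) = ~1 = 0

0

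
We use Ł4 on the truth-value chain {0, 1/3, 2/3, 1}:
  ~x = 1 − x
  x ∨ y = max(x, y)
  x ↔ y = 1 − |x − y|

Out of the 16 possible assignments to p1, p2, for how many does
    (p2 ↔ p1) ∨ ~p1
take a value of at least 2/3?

p1 = 0, p2 = 0 ↦ 1  ≥
p1 = 0, p2 = 1/3 ↦ 1  ≥
p1 = 0, p2 = 2/3 ↦ 1  ≥
p1 = 0, p2 = 1 ↦ 1  ≥
p1 = 1/3, p2 = 0 ↦ 2/3  ≥
p1 = 1/3, p2 = 1/3 ↦ 1  ≥
p1 = 1/3, p2 = 2/3 ↦ 2/3  ≥
p1 = 1/3, p2 = 1 ↦ 2/3  ≥
p1 = 2/3, p2 = 0 ↦ 1/3  <
p1 = 2/3, p2 = 1/3 ↦ 2/3  ≥
p1 = 2/3, p2 = 2/3 ↦ 1  ≥
p1 = 2/3, p2 = 1 ↦ 2/3  ≥
p1 = 1, p2 = 0 ↦ 0  <
p1 = 1, p2 = 1/3 ↦ 1/3  <
p1 = 1, p2 = 2/3 ↦ 2/3  ≥
p1 = 1, p2 = 1 ↦ 1  ≥
So 13 of the 16 assignments meet the threshold.

13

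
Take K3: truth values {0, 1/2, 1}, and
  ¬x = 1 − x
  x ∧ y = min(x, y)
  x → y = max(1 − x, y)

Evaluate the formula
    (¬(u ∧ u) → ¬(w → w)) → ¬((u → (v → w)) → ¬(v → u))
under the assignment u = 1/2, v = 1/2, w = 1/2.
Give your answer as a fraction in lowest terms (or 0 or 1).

u ∧ u = 1/2 ∧ 1/2 = 1/2
¬(u ∧ u) = ¬1/2 = 1/2
w → w = 1/2 → 1/2 = 1/2
¬(w → w) = ¬1/2 = 1/2
¬(u ∧ u) → ¬(w → w) = 1/2 → 1/2 = 1/2
v → w = 1/2 → 1/2 = 1/2
u → (v → w) = 1/2 → 1/2 = 1/2
v → u = 1/2 → 1/2 = 1/2
¬(v → u) = ¬1/2 = 1/2
(u → (v → w)) → ¬(v → u) = 1/2 → 1/2 = 1/2
¬((u → (v → w)) → ¬(v → u)) = ¬1/2 = 1/2
(¬(u ∧ u) → ¬(w → w)) → ¬((u → (v → w)) → ¬(v → u)) = 1/2 → 1/2 = 1/2

1/2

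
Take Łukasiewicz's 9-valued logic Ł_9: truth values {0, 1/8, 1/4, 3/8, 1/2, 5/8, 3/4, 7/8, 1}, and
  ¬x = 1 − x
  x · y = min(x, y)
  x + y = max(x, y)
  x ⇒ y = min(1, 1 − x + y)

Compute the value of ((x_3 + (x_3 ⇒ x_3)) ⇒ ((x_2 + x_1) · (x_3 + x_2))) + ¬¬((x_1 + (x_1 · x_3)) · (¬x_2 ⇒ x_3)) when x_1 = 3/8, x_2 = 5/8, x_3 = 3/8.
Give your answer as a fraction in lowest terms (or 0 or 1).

5/8

x_3 ⇒ x_3 = 3/8 ⇒ 3/8 = 1
x_3 + (x_3 ⇒ x_3) = 3/8 + 1 = 1
x_2 + x_1 = 5/8 + 3/8 = 5/8
x_3 + x_2 = 3/8 + 5/8 = 5/8
(x_2 + x_1) · (x_3 + x_2) = 5/8 · 5/8 = 5/8
(x_3 + (x_3 ⇒ x_3)) ⇒ ((x_2 + x_1) · (x_3 + x_2)) = 1 ⇒ 5/8 = 5/8
x_1 · x_3 = 3/8 · 3/8 = 3/8
x_1 + (x_1 · x_3) = 3/8 + 3/8 = 3/8
¬x_2 = ¬5/8 = 3/8
¬x_2 ⇒ x_3 = 3/8 ⇒ 3/8 = 1
(x_1 + (x_1 · x_3)) · (¬x_2 ⇒ x_3) = 3/8 · 1 = 3/8
¬((x_1 + (x_1 · x_3)) · (¬x_2 ⇒ x_3)) = ¬3/8 = 5/8
¬¬((x_1 + (x_1 · x_3)) · (¬x_2 ⇒ x_3)) = ¬5/8 = 3/8
((x_3 + (x_3 ⇒ x_3)) ⇒ ((x_2 + x_1) · (x_3 + x_2))) + ¬¬((x_1 + (x_1 · x_3)) · (¬x_2 ⇒ x_3)) = 5/8 + 3/8 = 5/8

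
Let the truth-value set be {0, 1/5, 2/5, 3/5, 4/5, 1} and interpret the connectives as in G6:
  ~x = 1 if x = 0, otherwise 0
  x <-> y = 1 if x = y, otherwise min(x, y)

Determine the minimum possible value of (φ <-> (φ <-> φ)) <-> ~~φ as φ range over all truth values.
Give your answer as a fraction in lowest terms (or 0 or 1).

1/5

Take φ = 1/5:
φ <-> φ = 1/5 <-> 1/5 = 1
φ <-> (φ <-> φ) = 1/5 <-> 1 = 1/5
~φ = ~1/5 = 0
~~φ = ~0 = 1
(φ <-> (φ <-> φ)) <-> ~~φ = 1/5 <-> 1 = 1/5
No assignment yields a value below 1/5, so this is the minimum.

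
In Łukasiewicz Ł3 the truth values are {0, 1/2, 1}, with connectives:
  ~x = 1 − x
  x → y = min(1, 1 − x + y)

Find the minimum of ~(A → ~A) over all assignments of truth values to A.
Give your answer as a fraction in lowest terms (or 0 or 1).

Take A = 0:
~A = ~0 = 1
A → ~A = 0 → 1 = 1
~(A → ~A) = ~1 = 0
No assignment yields a value below 0, so this is the minimum.

0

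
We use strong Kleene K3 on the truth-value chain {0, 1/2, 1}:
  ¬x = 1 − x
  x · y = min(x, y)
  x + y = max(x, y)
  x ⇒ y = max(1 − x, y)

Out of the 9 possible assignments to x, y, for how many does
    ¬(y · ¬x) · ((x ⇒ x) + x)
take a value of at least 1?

4

x = 0, y = 0 ↦ 1  ≥
x = 0, y = 1/2 ↦ 1/2  <
x = 0, y = 1 ↦ 0  <
x = 1/2, y = 0 ↦ 1/2  <
x = 1/2, y = 1/2 ↦ 1/2  <
x = 1/2, y = 1 ↦ 1/2  <
x = 1, y = 0 ↦ 1  ≥
x = 1, y = 1/2 ↦ 1  ≥
x = 1, y = 1 ↦ 1  ≥
So 4 of the 9 assignments meet the threshold.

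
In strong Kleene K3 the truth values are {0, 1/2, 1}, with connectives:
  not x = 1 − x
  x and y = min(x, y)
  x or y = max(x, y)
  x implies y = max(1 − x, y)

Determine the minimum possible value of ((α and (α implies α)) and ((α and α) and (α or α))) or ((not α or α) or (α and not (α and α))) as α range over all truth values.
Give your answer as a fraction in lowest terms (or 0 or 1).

1/2

Take α = 1/2:
α implies α = 1/2 implies 1/2 = 1/2
α and (α implies α) = 1/2 and 1/2 = 1/2
α and α = 1/2 and 1/2 = 1/2
α or α = 1/2 or 1/2 = 1/2
(α and α) and (α or α) = 1/2 and 1/2 = 1/2
(α and (α implies α)) and ((α and α) and (α or α)) = 1/2 and 1/2 = 1/2
not α = not 1/2 = 1/2
not α or α = 1/2 or 1/2 = 1/2
α and α = 1/2 and 1/2 = 1/2
not (α and α) = not 1/2 = 1/2
α and not (α and α) = 1/2 and 1/2 = 1/2
(not α or α) or (α and not (α and α)) = 1/2 or 1/2 = 1/2
((α and (α implies α)) and ((α and α) and (α or α))) or ((not α or α) or (α and not (α and α))) = 1/2 or 1/2 = 1/2
No assignment yields a value below 1/2, so this is the minimum.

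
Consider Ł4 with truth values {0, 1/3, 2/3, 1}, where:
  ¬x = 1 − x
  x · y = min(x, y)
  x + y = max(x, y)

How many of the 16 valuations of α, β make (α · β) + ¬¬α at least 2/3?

8

α = 0, β = 0 ↦ 0  <
α = 0, β = 1/3 ↦ 0  <
α = 0, β = 2/3 ↦ 0  <
α = 0, β = 1 ↦ 0  <
α = 1/3, β = 0 ↦ 1/3  <
α = 1/3, β = 1/3 ↦ 1/3  <
α = 1/3, β = 2/3 ↦ 1/3  <
α = 1/3, β = 1 ↦ 1/3  <
α = 2/3, β = 0 ↦ 2/3  ≥
α = 2/3, β = 1/3 ↦ 2/3  ≥
α = 2/3, β = 2/3 ↦ 2/3  ≥
α = 2/3, β = 1 ↦ 2/3  ≥
α = 1, β = 0 ↦ 1  ≥
α = 1, β = 1/3 ↦ 1  ≥
α = 1, β = 2/3 ↦ 1  ≥
α = 1, β = 1 ↦ 1  ≥
So 8 of the 16 assignments meet the threshold.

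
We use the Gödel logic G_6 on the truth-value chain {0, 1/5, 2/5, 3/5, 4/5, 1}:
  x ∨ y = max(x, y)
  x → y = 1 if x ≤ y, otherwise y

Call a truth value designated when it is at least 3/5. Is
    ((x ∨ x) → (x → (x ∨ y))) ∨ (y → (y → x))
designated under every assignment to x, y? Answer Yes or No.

Yes

At x = 4/5, y = 1/5, for instance:
x ∨ x = 4/5 ∨ 4/5 = 4/5
x ∨ y = 4/5 ∨ 1/5 = 4/5
x → (x ∨ y) = 4/5 → 4/5 = 1
(x ∨ x) → (x → (x ∨ y)) = 4/5 → 1 = 1
y → x = 1/5 → 4/5 = 1
y → (y → x) = 1/5 → 1 = 1
((x ∨ x) → (x → (x ∨ y))) ∨ (y → (y → x)) = 1 ∨ 1 = 1
and checking the remaining 35 assignments likewise gives ≥ 3/5 in every case.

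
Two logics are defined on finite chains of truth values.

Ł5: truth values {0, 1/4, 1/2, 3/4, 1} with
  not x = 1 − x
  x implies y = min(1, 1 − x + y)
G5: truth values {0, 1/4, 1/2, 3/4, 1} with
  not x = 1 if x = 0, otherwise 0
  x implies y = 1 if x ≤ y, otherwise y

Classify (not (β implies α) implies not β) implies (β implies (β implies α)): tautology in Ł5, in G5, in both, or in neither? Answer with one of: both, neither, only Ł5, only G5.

only Ł5

In Ł5: every assignment gives 1 — tautology.
In G5: at α = 1/4, β = 1/2 the value is 1/4 — not a tautology.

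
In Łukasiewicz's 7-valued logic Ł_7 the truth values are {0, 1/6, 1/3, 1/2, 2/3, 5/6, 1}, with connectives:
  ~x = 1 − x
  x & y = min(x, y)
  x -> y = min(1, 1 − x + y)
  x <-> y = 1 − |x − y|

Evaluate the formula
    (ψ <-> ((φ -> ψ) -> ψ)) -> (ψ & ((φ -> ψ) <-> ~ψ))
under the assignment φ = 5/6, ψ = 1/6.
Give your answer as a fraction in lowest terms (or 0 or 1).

5/6

φ -> ψ = 5/6 -> 1/6 = 1/3
(φ -> ψ) -> ψ = 1/3 -> 1/6 = 5/6
ψ <-> ((φ -> ψ) -> ψ) = 1/6 <-> 5/6 = 1/3
φ -> ψ = 5/6 -> 1/6 = 1/3
~ψ = ~1/6 = 5/6
(φ -> ψ) <-> ~ψ = 1/3 <-> 5/6 = 1/2
ψ & ((φ -> ψ) <-> ~ψ) = 1/6 & 1/2 = 1/6
(ψ <-> ((φ -> ψ) -> ψ)) -> (ψ & ((φ -> ψ) <-> ~ψ)) = 1/3 -> 1/6 = 5/6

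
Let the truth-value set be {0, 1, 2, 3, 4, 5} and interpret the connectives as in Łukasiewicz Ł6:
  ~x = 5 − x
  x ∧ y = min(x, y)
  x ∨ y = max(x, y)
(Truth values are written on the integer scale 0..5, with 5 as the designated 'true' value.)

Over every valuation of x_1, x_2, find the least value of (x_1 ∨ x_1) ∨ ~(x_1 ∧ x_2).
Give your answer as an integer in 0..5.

3

Take x_1 = 2, x_2 = 2:
x_1 ∨ x_1 = 2 ∨ 2 = 2
x_1 ∧ x_2 = 2 ∧ 2 = 2
~(x_1 ∧ x_2) = ~2 = 3
(x_1 ∨ x_1) ∨ ~(x_1 ∧ x_2) = 2 ∨ 3 = 3
No assignment yields a value below 3, so this is the minimum.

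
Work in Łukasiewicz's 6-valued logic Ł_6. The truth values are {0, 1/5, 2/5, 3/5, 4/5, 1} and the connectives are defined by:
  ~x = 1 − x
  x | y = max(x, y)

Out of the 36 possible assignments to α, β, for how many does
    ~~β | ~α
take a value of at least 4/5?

20

value 1: 11 assignments (counts)
value 4/5: 9 assignments (counts)
value 3/5: 7 assignments
value 2/5: 5 assignments
value 1/5: 3 assignments
value 0: 1 assignment
So 20 of the 36 assignments meet the threshold.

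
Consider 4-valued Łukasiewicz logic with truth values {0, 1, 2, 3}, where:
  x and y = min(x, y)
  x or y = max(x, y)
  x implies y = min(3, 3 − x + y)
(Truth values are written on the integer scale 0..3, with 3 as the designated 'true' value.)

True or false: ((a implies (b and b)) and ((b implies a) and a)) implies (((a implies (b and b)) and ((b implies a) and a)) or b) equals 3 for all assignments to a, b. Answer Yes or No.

Yes

a = 0, b = 0 ↦ 3
a = 0, b = 1 ↦ 3
a = 0, b = 2 ↦ 3
a = 0, b = 3 ↦ 3
a = 1, b = 0 ↦ 3
a = 1, b = 1 ↦ 3
a = 1, b = 2 ↦ 3
a = 1, b = 3 ↦ 3
a = 2, b = 0 ↦ 3
a = 2, b = 1 ↦ 3
a = 2, b = 2 ↦ 3
a = 2, b = 3 ↦ 3
a = 3, b = 0 ↦ 3
a = 3, b = 1 ↦ 3
a = 3, b = 2 ↦ 3
a = 3, b = 3 ↦ 3
Every assignment gives a value ≥ 3.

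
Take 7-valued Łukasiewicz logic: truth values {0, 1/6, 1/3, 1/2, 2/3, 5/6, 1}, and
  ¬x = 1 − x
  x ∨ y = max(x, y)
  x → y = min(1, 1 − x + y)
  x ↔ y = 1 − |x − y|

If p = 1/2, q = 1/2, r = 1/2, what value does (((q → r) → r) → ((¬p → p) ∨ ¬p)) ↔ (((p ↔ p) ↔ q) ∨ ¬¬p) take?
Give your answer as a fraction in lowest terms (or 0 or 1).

1/2

q → r = 1/2 → 1/2 = 1
(q → r) → r = 1 → 1/2 = 1/2
¬p = ¬1/2 = 1/2
¬p → p = 1/2 → 1/2 = 1
¬p = ¬1/2 = 1/2
(¬p → p) ∨ ¬p = 1 ∨ 1/2 = 1
((q → r) → r) → ((¬p → p) ∨ ¬p) = 1/2 → 1 = 1
p ↔ p = 1/2 ↔ 1/2 = 1
(p ↔ p) ↔ q = 1 ↔ 1/2 = 1/2
¬p = ¬1/2 = 1/2
¬¬p = ¬1/2 = 1/2
((p ↔ p) ↔ q) ∨ ¬¬p = 1/2 ∨ 1/2 = 1/2
(((q → r) → r) → ((¬p → p) ∨ ¬p)) ↔ (((p ↔ p) ↔ q) ∨ ¬¬p) = 1 ↔ 1/2 = 1/2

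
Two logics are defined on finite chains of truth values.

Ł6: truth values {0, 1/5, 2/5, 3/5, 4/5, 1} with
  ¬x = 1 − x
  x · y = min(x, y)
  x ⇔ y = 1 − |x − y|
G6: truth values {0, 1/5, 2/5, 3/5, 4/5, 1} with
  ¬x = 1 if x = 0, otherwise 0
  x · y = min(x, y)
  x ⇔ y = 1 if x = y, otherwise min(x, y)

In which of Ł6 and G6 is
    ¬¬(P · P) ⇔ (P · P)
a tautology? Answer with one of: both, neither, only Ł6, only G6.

In Ł6: every assignment gives 1 — tautology.
In G6: at P = 1/5 the value is 1/5 — not a tautology.

only Ł6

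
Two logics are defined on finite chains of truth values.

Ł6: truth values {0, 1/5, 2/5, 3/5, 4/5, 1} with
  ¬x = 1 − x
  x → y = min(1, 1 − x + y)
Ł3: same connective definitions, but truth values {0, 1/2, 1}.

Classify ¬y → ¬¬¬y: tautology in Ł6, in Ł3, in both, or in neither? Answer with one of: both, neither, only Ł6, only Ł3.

In Ł6: every assignment gives 1 — tautology.
In Ł3: every assignment gives 1 — tautology.

both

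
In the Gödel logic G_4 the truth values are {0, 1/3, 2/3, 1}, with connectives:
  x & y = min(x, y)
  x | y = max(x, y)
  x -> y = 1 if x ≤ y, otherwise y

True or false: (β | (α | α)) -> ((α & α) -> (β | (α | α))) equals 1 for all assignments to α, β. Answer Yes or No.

Yes

α = 0, β = 0 ↦ 1
α = 0, β = 1/3 ↦ 1
α = 0, β = 2/3 ↦ 1
α = 0, β = 1 ↦ 1
α = 1/3, β = 0 ↦ 1
α = 1/3, β = 1/3 ↦ 1
α = 1/3, β = 2/3 ↦ 1
α = 1/3, β = 1 ↦ 1
α = 2/3, β = 0 ↦ 1
α = 2/3, β = 1/3 ↦ 1
α = 2/3, β = 2/3 ↦ 1
α = 2/3, β = 1 ↦ 1
α = 1, β = 0 ↦ 1
α = 1, β = 1/3 ↦ 1
α = 1, β = 2/3 ↦ 1
α = 1, β = 1 ↦ 1
Every assignment gives a value ≥ 1.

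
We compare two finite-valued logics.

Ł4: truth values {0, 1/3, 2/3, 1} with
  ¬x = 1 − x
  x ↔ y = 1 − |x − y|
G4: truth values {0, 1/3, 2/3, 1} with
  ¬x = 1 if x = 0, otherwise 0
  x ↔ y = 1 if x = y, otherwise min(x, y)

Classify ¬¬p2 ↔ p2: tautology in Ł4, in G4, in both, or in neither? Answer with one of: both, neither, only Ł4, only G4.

only Ł4

In Ł4: every assignment gives 1 — tautology.
In G4: at p2 = 1/3 the value is 1/3 — not a tautology.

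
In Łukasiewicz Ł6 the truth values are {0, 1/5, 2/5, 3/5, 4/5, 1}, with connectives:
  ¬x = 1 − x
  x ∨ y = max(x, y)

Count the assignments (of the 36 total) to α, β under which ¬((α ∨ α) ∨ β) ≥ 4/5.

4

value 1: 1 assignment (counts)
value 4/5: 3 assignments (counts)
value 3/5: 5 assignments
value 2/5: 7 assignments
value 1/5: 9 assignments
value 0: 11 assignments
So 4 of the 36 assignments meet the threshold.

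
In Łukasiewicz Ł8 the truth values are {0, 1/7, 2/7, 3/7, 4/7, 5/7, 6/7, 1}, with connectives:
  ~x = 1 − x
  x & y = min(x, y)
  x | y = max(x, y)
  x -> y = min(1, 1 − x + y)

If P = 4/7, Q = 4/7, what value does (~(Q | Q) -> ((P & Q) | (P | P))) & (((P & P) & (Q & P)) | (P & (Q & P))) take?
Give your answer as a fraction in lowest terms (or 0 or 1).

Q | Q = 4/7 | 4/7 = 4/7
~(Q | Q) = ~4/7 = 3/7
P & Q = 4/7 & 4/7 = 4/7
P | P = 4/7 | 4/7 = 4/7
(P & Q) | (P | P) = 4/7 | 4/7 = 4/7
~(Q | Q) -> ((P & Q) | (P | P)) = 3/7 -> 4/7 = 1
P & P = 4/7 & 4/7 = 4/7
Q & P = 4/7 & 4/7 = 4/7
(P & P) & (Q & P) = 4/7 & 4/7 = 4/7
Q & P = 4/7 & 4/7 = 4/7
P & (Q & P) = 4/7 & 4/7 = 4/7
((P & P) & (Q & P)) | (P & (Q & P)) = 4/7 | 4/7 = 4/7
(~(Q | Q) -> ((P & Q) | (P | P))) & (((P & P) & (Q & P)) | (P & (Q & P))) = 1 & 4/7 = 4/7

4/7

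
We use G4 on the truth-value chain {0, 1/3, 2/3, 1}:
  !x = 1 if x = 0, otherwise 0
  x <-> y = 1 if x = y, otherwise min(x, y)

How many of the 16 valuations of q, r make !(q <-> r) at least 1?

6

q = 0, r = 0 ↦ 0  <
q = 0, r = 1/3 ↦ 1  ≥
q = 0, r = 2/3 ↦ 1  ≥
q = 0, r = 1 ↦ 1  ≥
q = 1/3, r = 0 ↦ 1  ≥
q = 1/3, r = 1/3 ↦ 0  <
q = 1/3, r = 2/3 ↦ 0  <
q = 1/3, r = 1 ↦ 0  <
q = 2/3, r = 0 ↦ 1  ≥
q = 2/3, r = 1/3 ↦ 0  <
q = 2/3, r = 2/3 ↦ 0  <
q = 2/3, r = 1 ↦ 0  <
q = 1, r = 0 ↦ 1  ≥
q = 1, r = 1/3 ↦ 0  <
q = 1, r = 2/3 ↦ 0  <
q = 1, r = 1 ↦ 0  <
So 6 of the 16 assignments meet the threshold.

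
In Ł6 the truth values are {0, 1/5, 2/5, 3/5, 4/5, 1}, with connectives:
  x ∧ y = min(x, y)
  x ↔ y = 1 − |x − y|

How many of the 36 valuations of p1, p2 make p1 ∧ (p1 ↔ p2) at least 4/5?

5

value 1: 1 assignment (counts)
value 4/5: 4 assignments (counts)
value 3/5: 7 assignments
value 2/5: 9 assignments
value 1/5: 8 assignments
value 0: 7 assignments
So 5 of the 36 assignments meet the threshold.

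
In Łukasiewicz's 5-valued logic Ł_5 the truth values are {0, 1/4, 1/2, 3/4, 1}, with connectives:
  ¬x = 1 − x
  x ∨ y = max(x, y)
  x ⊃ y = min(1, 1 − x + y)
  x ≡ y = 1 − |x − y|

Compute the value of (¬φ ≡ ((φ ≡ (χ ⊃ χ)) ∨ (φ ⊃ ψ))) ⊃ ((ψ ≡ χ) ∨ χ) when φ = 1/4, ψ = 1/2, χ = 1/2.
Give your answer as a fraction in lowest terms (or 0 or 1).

1

¬φ = ¬1/4 = 3/4
χ ⊃ χ = 1/2 ⊃ 1/2 = 1
φ ≡ (χ ⊃ χ) = 1/4 ≡ 1 = 1/4
φ ⊃ ψ = 1/4 ⊃ 1/2 = 1
(φ ≡ (χ ⊃ χ)) ∨ (φ ⊃ ψ) = 1/4 ∨ 1 = 1
¬φ ≡ ((φ ≡ (χ ⊃ χ)) ∨ (φ ⊃ ψ)) = 3/4 ≡ 1 = 3/4
ψ ≡ χ = 1/2 ≡ 1/2 = 1
(ψ ≡ χ) ∨ χ = 1 ∨ 1/2 = 1
(¬φ ≡ ((φ ≡ (χ ⊃ χ)) ∨ (φ ⊃ ψ))) ⊃ ((ψ ≡ χ) ∨ χ) = 3/4 ⊃ 1 = 1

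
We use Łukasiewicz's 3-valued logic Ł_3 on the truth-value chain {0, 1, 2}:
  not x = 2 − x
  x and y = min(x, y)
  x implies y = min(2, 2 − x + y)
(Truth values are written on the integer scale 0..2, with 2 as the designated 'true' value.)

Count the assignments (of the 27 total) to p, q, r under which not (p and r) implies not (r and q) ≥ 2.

22

value 2: 22 assignments (counts)
value 1: 4 assignments
value 0: 1 assignment
So 22 of the 27 assignments meet the threshold.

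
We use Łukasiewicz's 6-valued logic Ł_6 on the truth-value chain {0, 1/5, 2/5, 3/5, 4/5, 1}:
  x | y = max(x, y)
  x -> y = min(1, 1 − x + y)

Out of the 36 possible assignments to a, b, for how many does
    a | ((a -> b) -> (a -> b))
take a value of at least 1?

36

value 1: 36 assignments (counts)
So 36 of the 36 assignments meet the threshold.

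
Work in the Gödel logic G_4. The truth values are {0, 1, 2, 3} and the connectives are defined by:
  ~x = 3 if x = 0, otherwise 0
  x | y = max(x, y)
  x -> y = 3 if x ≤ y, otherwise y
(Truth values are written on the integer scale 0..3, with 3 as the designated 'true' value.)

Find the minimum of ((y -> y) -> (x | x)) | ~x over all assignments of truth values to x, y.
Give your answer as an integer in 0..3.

1

Take x = 1, y = 0:
y -> y = 0 -> 0 = 3
x | x = 1 | 1 = 1
(y -> y) -> (x | x) = 3 -> 1 = 1
~x = ~1 = 0
((y -> y) -> (x | x)) | ~x = 1 | 0 = 1
No assignment yields a value below 1, so this is the minimum.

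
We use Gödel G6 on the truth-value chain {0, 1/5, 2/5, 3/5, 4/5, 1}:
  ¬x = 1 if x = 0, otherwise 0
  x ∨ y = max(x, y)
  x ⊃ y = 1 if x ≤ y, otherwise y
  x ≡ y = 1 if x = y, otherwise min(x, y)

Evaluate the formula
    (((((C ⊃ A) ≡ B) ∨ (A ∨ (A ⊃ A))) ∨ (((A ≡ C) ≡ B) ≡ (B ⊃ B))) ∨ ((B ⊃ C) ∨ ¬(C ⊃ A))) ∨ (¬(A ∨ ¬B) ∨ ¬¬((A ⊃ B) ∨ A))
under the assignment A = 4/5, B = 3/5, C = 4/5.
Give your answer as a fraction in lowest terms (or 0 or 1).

1

C ⊃ A = 4/5 ⊃ 4/5 = 1
(C ⊃ A) ≡ B = 1 ≡ 3/5 = 3/5
A ⊃ A = 4/5 ⊃ 4/5 = 1
A ∨ (A ⊃ A) = 4/5 ∨ 1 = 1
((C ⊃ A) ≡ B) ∨ (A ∨ (A ⊃ A)) = 3/5 ∨ 1 = 1
A ≡ C = 4/5 ≡ 4/5 = 1
(A ≡ C) ≡ B = 1 ≡ 3/5 = 3/5
B ⊃ B = 3/5 ⊃ 3/5 = 1
((A ≡ C) ≡ B) ≡ (B ⊃ B) = 3/5 ≡ 1 = 3/5
(((C ⊃ A) ≡ B) ∨ (A ∨ (A ⊃ A))) ∨ (((A ≡ C) ≡ B) ≡ (B ⊃ B)) = 1 ∨ 3/5 = 1
B ⊃ C = 3/5 ⊃ 4/5 = 1
C ⊃ A = 4/5 ⊃ 4/5 = 1
¬(C ⊃ A) = ¬1 = 0
(B ⊃ C) ∨ ¬(C ⊃ A) = 1 ∨ 0 = 1
((((C ⊃ A) ≡ B) ∨ (A ∨ (A ⊃ A))) ∨ (((A ≡ C) ≡ B) ≡ (B ⊃ B))) ∨ ((B ⊃ C) ∨ ¬(C ⊃ A)) = 1 ∨ 1 = 1
¬B = ¬3/5 = 0
A ∨ ¬B = 4/5 ∨ 0 = 4/5
¬(A ∨ ¬B) = ¬4/5 = 0
A ⊃ B = 4/5 ⊃ 3/5 = 3/5
(A ⊃ B) ∨ A = 3/5 ∨ 4/5 = 4/5
¬((A ⊃ B) ∨ A) = ¬4/5 = 0
¬¬((A ⊃ B) ∨ A) = ¬0 = 1
¬(A ∨ ¬B) ∨ ¬¬((A ⊃ B) ∨ A) = 0 ∨ 1 = 1
(((((C ⊃ A) ≡ B) ∨ (A ∨ (A ⊃ A))) ∨ (((A ≡ C) ≡ B) ≡ (B ⊃ B))) ∨ ((B ⊃ C) ∨ ¬(C ⊃ A))) ∨ (¬(A ∨ ¬B) ∨ ¬¬((A ⊃ B) ∨ A)) = 1 ∨ 1 = 1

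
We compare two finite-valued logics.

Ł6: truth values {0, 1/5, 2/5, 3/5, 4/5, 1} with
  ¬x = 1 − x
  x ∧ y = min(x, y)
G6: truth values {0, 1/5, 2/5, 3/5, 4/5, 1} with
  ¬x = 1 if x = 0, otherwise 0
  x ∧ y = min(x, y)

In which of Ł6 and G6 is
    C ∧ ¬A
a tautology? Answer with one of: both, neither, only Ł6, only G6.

neither

In Ł6: at A = 0, C = 0 the value is 0 — not a tautology.
In G6: at A = 0, C = 0 the value is 0 — not a tautology.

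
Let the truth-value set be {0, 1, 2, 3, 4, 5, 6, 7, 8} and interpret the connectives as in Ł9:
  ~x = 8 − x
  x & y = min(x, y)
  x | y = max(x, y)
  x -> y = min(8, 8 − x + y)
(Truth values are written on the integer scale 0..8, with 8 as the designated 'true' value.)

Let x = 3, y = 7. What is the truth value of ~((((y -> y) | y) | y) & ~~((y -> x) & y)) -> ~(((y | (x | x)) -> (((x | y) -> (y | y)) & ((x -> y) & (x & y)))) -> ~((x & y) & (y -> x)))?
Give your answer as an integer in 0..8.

4

y -> y = 7 -> 7 = 8
(y -> y) | y = 8 | 7 = 8
((y -> y) | y) | y = 8 | 7 = 8
y -> x = 7 -> 3 = 4
(y -> x) & y = 4 & 7 = 4
~((y -> x) & y) = ~4 = 4
~~((y -> x) & y) = ~4 = 4
(((y -> y) | y) | y) & ~~((y -> x) & y) = 8 & 4 = 4
~((((y -> y) | y) | y) & ~~((y -> x) & y)) = ~4 = 4
x | x = 3 | 3 = 3
y | (x | x) = 7 | 3 = 7
x | y = 3 | 7 = 7
y | y = 7 | 7 = 7
(x | y) -> (y | y) = 7 -> 7 = 8
x -> y = 3 -> 7 = 8
x & y = 3 & 7 = 3
(x -> y) & (x & y) = 8 & 3 = 3
((x | y) -> (y | y)) & ((x -> y) & (x & y)) = 8 & 3 = 3
(y | (x | x)) -> (((x | y) -> (y | y)) & ((x -> y) & (x & y))) = 7 -> 3 = 4
x & y = 3 & 7 = 3
y -> x = 7 -> 3 = 4
(x & y) & (y -> x) = 3 & 4 = 3
~((x & y) & (y -> x)) = ~3 = 5
((y | (x | x)) -> (((x | y) -> (y | y)) & ((x -> y) & (x & y)))) -> ~((x & y) & (y -> x)) = 4 -> 5 = 8
~(((y | (x | x)) -> (((x | y) -> (y | y)) & ((x -> y) & (x & y)))) -> ~((x & y) & (y -> x))) = ~8 = 0
~((((y -> y) | y) | y) & ~~((y -> x) & y)) -> ~(((y | (x | x)) -> (((x | y) -> (y | y)) & ((x -> y) & (x & y)))) -> ~((x & y) & (y -> x))) = 4 -> 0 = 4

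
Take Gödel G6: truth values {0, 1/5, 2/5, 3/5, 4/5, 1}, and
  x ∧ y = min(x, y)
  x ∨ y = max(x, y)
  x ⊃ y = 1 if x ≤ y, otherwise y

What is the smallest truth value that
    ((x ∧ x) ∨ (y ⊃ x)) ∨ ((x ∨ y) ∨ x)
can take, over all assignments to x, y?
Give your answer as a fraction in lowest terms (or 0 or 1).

Take x = 0, y = 1/5:
x ∧ x = 0 ∧ 0 = 0
y ⊃ x = 1/5 ⊃ 0 = 0
(x ∧ x) ∨ (y ⊃ x) = 0 ∨ 0 = 0
x ∨ y = 0 ∨ 1/5 = 1/5
(x ∨ y) ∨ x = 1/5 ∨ 0 = 1/5
((x ∧ x) ∨ (y ⊃ x)) ∨ ((x ∨ y) ∨ x) = 0 ∨ 1/5 = 1/5
No assignment yields a value below 1/5, so this is the minimum.

1/5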